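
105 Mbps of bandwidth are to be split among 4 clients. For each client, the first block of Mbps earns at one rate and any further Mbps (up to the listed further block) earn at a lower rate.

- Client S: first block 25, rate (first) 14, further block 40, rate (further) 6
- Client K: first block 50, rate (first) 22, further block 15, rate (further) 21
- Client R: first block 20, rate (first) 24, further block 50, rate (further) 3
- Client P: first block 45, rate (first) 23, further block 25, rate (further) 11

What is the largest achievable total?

2395

Order all 8 blocks by rate: Client R/first 24 > Client P/first 23 > Client K/first 22 > Client K/second 21 > Client S/first 14 > Client P/second 11 > Client S/second 6 > Client R/second 3.
Fill Client R first block (20 at 24) → 85 left.
Client P/first (23): +45 → 40 left.
Client K/first: +40 of 50 at 22; pool empty.
Total = 24×20 + 23×45 + 22×40 = 2395.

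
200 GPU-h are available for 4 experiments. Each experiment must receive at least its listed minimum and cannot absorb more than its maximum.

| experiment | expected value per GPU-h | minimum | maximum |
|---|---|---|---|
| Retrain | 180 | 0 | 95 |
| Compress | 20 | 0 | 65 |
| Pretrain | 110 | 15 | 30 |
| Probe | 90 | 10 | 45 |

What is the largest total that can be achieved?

25050

Meeting every minimum uses 0+0+15+10 = 25 GPU-h, leaving 175.
Order the experiments by expected value per GPU-h: Retrain 180 > Pretrain 110 > Probe 90 > Compress 20.
Retrain takes 95 more to reach its cap of 95 → 80 left.
Pretrain takes 15 more to reach its cap of 30 → 65 left.
Probe takes 35 more to reach its cap of 45 → 30 left.
Compress: +30 (room for 65) → 30. Pool exhausted.
Total = 180×95 + 20×30 + 110×30 + 90×45 = 25050.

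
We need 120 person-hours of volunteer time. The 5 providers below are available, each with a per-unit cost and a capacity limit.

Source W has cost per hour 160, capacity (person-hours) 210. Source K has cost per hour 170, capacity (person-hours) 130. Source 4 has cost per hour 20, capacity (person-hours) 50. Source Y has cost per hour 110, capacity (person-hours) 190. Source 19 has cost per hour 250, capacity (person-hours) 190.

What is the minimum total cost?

Use providers in increasing cost order.
Take 50 from Source 4 at 20 — need 70 more.
Source Y at 110: take 70 of its 190 — requirement met.
Source W, Source K, Source 19: unused.
Cost = 50×20 + 70×110 = 8700.

8700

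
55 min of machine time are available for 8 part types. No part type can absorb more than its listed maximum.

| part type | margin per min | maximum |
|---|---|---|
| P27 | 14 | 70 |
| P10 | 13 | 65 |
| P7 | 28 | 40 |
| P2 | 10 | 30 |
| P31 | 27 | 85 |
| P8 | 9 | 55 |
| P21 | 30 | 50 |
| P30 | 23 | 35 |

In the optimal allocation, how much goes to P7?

5

Order the part types by margin per min: P21 30 > P7 28 > P31 27 > P30 23 > P27 14 > P10 13 > P2 10 > P8 9.
P21: +50 to 50 (cap) → 5 left.
Only 5 left; P7 takes them to reach 5.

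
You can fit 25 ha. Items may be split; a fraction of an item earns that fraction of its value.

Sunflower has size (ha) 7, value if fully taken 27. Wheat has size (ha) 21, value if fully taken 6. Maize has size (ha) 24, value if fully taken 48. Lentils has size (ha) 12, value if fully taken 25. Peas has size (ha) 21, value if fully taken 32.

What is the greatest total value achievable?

Sort by value density: Sunflower 27/7≈3.86, Lentils 25/12≈2.08, Maize 48/24≈2, Peas 32/21≈1.52, Wheat 6/21≈0.286.
Take all of Sunflower (7 ha, value 27) → 18 ha left.
Take all of Lentils (12 ha, value 25) → 6 ha left.
Only 6 ha remain; take 6/24 of Maize for value 48×6/24 = 12.
Total value = 64.

64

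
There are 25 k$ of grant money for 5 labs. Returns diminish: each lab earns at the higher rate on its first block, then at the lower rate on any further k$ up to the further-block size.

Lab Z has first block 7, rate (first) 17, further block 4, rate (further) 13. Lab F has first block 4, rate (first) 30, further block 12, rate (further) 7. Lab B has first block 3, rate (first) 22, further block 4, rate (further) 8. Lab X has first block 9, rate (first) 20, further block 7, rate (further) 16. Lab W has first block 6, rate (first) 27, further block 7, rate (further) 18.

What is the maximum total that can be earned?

582

Rank every tier by rate: Lab F/tier1 30 > Lab W/tier1 27 > Lab B/tier1 22 > Lab X/tier1 20 > Lab W/tier2 18 > Lab Z/tier1 17 > Lab X/tier2 16 > Lab Z/tier2 13 > Lab B/tier2 8 > Lab F/tier2 7.
Lab F/tier1 (30): +4 — 21 left.
Lab W tier1 at 27: fill all 6 — 15 left.
Lab B/tier1 (22): +3 — 12 left.
Fill Lab X tier1 block (9 at 20) — 3 left.
3 remain; put them into Lab W tier2 at 18.
Total = 30×4 + 27×6 + 22×3 + 20×9 + 18×3 = 582.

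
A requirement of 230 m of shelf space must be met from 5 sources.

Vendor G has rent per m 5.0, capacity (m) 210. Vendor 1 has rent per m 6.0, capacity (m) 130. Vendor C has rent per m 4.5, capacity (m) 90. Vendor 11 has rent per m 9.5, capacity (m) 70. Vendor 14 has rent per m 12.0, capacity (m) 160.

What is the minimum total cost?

1105

Cheapest first:
Vendor C at 4.5: take all 90 m — 140 still needed.
Vendor G (5.0): take the remaining 140 — done.
Vendor 1, Vendor 11, Vendor 14: unused.
Cost = 90×4.5 + 140×5.0 = 1105.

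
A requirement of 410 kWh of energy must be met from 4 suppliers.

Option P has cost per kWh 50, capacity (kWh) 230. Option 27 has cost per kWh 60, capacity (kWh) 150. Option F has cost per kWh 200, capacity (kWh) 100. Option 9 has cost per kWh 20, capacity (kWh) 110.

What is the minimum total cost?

17900

Cheapest first:
Option 9 (20): use full 110 ; 300 kWh to go.
Option P at 50: take all 230 kWh ; 70 still needed.
Take 70 from Option 27 at 60 to finish.
Option F: unused.
Cost = 110×20 + 230×50 + 70×60 = 17900.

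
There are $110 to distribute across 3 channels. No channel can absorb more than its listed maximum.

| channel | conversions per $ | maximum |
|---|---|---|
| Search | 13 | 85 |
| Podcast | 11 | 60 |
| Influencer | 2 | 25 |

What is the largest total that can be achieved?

Highest conversions per $ first: Search 13 > Podcast 11 > Influencer 2.
Give Search 85 to hit its cap of 85 — 25 left.
Only 25 left; Podcast takes them to reach 25.
Total = 13×85 + 11×25 = 1380.

1380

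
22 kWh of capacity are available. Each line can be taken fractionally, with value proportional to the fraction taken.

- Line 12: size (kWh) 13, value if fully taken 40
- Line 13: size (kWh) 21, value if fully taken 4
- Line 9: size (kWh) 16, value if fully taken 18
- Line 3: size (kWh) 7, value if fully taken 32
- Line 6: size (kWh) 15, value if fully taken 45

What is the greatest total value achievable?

78

Sort by value density: Line 3 32/7≈4.57, Line 12 40/13≈3.08, Line 6 45/15≈3, Line 9 18/16≈1.12, Line 13 4/21≈0.19.
Line 3: take in full, 7 kWh for value 32 → 15 left.
Line 12: take in full, 13 kWh for value 40 → 2 left.
Only 2 kWh remain; take 2/15 of Line 6 for value 45×2/15 = 6.
Total value = 78.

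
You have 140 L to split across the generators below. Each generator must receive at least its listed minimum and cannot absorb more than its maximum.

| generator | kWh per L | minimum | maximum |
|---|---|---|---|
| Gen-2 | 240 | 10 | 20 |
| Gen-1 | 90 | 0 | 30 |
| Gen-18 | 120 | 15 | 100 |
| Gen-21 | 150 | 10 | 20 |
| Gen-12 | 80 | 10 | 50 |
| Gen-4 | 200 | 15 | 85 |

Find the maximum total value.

25900

Meeting every minimum uses 10+0+15+10+10+15 = 60 L, leaving 80.
Order the generators by kWh per L: Gen-2 240 > Gen-4 200 > Gen-21 150 > Gen-18 120 > Gen-1 90 > Gen-12 80.
Gen-2: +10 to 20 (cap) — 70 left.
Gen-4 takes 70 more to reach its cap of 85 — 0 left.
Total = 240×20 + 120×15 + 150×10 + 80×10 + 200×85 = 25900.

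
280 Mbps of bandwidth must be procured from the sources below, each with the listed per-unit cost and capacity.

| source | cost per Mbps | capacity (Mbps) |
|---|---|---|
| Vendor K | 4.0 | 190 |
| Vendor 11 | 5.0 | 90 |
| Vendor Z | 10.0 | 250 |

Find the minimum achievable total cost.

Cheapest first:
Vendor K (4.0): use full 190 ; 90 Mbps to go.
Take 90 from Vendor 11 at 5.0 ; need 0 more.
Vendor Z: unused.
Cost = 190×4.0 + 90×5.0 = 1210.

1210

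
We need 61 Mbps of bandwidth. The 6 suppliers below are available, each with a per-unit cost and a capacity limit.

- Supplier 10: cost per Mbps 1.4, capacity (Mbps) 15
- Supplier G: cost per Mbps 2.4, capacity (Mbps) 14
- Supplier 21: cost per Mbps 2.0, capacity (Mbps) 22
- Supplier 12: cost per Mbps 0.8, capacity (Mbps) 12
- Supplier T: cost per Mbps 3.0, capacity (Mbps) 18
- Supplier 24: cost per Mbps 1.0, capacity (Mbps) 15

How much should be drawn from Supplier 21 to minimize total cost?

Cheapest first:
Take 12 from Supplier 12 at 0.8 ; need 49 more.
Supplier 24 at 1.0: take all 15 Mbps ; 34 still needed.
Take 15 from Supplier 10 at 1.4 ; need 19 more.
Take 19 from Supplier 21 at 2.0 to finish.
Supplier G, Supplier T: unused.

19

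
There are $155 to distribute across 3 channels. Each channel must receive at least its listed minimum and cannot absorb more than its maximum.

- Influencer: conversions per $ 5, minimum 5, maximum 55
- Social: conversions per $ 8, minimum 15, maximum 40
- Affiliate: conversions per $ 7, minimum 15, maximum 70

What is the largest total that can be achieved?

Meeting every minimum uses 5+15+15 = 35 $, leaving 120.
Order the channels by conversions per $: Social 8 > Affiliate 7 > Influencer 5.
Social takes 25 more to reach its cap of 40 → 95 left.
Give Affiliate 55 more to hit its cap of 70 → 40 left.
Only 40 left; Influencer takes them to reach 45.
Total = 5×45 + 8×40 + 7×70 = 1035.

1035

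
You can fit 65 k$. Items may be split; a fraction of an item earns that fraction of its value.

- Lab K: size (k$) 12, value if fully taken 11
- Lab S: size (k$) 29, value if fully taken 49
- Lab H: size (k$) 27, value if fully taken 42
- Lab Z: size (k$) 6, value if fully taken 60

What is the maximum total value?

Rank by value-to-size ratio: Lab Z 60/6≈10, Lab S 49/29≈1.69, Lab H 42/27≈1.56, Lab K 11/12≈0.917.
All 6 k$ of Lab Z fit (value 60) — 59 remain.
All 29 k$ of Lab S fit (value 49) — 30 remain.
All 27 k$ of Lab H fit (value 42) — 3 remain.
Fill the last 3 k$ with part of Lab K: 3/12 of it earns 2.75.
Total value = 153.75.

153.75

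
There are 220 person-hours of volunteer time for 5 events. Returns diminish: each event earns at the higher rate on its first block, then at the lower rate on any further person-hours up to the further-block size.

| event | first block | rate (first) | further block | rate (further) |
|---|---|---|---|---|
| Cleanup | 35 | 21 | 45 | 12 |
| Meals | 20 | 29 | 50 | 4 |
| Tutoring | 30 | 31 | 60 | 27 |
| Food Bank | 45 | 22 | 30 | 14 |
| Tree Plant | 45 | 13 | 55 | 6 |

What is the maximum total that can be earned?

Order all 10 blocks by rate: Tutoring/tier1 31 > Meals/tier1 29 > Tutoring/tier2 27 > Food Bank/tier1 22 > Cleanup/tier1 21 > Food Bank/tier2 14 > Tree Plant/tier1 13 > Cleanup/tier2 12 > Tree Plant/tier2 6 > Meals/tier2 4.
Fill Tutoring tier1 block (30 at 31) — 190 left.
Meals/tier1 (29): +20 — 170 left.
Tutoring tier2 at 27: fill all 60 — 110 left.
Food Bank/tier1 (22): +45 — 65 left.
Cleanup tier1 at 21: fill all 35 — 30 left.
Food Bank tier2 at 14: fill all 30 — 0 left.
Total = 31×30 + 29×20 + 27×60 + 22×45 + 21×35 + 14×30 = 5275.

5275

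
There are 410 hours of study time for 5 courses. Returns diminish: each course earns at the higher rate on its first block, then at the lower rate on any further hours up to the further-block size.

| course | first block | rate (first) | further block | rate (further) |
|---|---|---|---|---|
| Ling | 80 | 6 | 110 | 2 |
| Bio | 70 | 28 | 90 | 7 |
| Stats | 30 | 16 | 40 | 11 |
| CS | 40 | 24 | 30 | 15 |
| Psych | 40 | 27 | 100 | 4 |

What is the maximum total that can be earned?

6420

Treat each block as its own option and order by rate: Bio/T1 28 > Psych/T1 27 > CS/T1 24 > Stats/T1 16 > CS/T2 15 > Stats/T2 11 > Bio/T2 7 > Ling/T1 6 > Psych/T2 4 > Ling/T2 2.
Bio/T1 (28): +70 — 340 left.
Fill Psych T1 block (40 at 27) — 300 left.
Fill CS T1 block (40 at 24) — 260 left.
Stats/T1 (16): +30 — 230 left.
CS T2 at 15: fill all 30 — 200 left.
Stats/T2 (11): +40 — 160 left.
Bio T2 at 7: fill all 90 — 70 left.
Ling/T1: +70 of 80 at 6; pool empty.
Total = 28×70 + 27×40 + 24×40 + 16×30 + 15×30 + 11×40 + 7×90 + 6×70 = 6420.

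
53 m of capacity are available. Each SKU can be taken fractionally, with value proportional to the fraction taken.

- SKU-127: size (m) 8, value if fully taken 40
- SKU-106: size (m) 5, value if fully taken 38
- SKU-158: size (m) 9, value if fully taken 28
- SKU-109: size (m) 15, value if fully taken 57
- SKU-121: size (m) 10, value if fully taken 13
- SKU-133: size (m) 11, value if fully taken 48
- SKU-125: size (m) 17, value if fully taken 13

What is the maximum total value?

217.5

Sort by value density: SKU-106 38/5≈7.6, SKU-127 40/8≈5, SKU-133 48/11≈4.36, SKU-109 57/15≈3.8, SKU-158 28/9≈3.11, SKU-121 13/10≈1.3, SKU-125 13/17≈0.765.
SKU-106: take in full, 5 m for value 38 → 48 left.
SKU-127: take in full, 8 m for value 40 → 40 left.
All 11 m of SKU-133 fit (value 48) → 29 remain.
Take all of SKU-109 (15 m, value 57) → 14 m left.
SKU-158: take in full, 9 m for value 28 → 5 left.
Only 5 m remain; take 5/10 of SKU-121 for value 13×5/10 = 6.5.
Total value = 217.5.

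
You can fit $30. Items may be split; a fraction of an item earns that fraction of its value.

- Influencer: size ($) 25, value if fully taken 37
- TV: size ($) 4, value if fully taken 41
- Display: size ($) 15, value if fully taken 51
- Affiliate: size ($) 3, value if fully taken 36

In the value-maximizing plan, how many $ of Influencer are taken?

Sort by value density: Affiliate 36/3≈12, TV 41/4≈10.2, Display 51/15≈3.4, Influencer 37/25≈1.48.
Affiliate: take in full, 3 $ for value 36 ; 27 left.
All 4 $ of TV fit (value 41) ; 23 remain.
Take all of Display (15 $, value 51) ; 8 $ left.
8 $ left: a 8/25 share of Influencer gives 37×8/25 = 11.84.

8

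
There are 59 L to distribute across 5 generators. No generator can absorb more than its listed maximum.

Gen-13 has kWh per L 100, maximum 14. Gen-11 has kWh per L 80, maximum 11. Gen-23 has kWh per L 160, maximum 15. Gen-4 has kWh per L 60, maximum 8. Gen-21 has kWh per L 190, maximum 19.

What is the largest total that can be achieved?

8290

Order the generators by kWh per L: Gen-21 190 > Gen-23 160 > Gen-13 100 > Gen-11 80 > Gen-4 60.
Gen-21 takes 19 to reach its cap of 19 — 40 left.
Gen-23: +15 to 15 (cap) — 25 left.
Gen-13: +14 to 14 (cap) — 11 left.
Gen-11: +11 to 11 (cap) — 0 left.
Total = 100×14 + 80×11 + 160×15 + 190×19 = 8290.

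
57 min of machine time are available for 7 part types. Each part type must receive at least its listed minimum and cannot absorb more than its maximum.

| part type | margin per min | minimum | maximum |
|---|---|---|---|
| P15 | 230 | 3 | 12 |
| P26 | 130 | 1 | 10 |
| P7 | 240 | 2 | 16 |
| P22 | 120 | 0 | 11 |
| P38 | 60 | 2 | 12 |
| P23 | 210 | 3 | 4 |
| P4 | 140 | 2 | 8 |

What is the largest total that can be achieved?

Meeting every minimum uses 3+1+2+0+2+3+2 = 13 min, leaving 44.
Highest margin per min first: P7 240 > P15 230 > P23 210 > P4 140 > P26 130 > P22 120 > P38 60.
P7: +14 to 16 (cap) — 30 left.
P15: +9 to 12 (cap) — 21 left.
Give P23 1 more to hit its cap of 4 — 20 left.
P4 takes 6 more to reach its cap of 8 — 14 left.
Give P26 9 more to hit its cap of 10 — 5 left.
P22: +5 (room for 11) → 5. Pool exhausted.
Total = 230×12 + 130×10 + 240×16 + 120×5 + 60×2 + 210×4 + 140×8 = 10580.

10580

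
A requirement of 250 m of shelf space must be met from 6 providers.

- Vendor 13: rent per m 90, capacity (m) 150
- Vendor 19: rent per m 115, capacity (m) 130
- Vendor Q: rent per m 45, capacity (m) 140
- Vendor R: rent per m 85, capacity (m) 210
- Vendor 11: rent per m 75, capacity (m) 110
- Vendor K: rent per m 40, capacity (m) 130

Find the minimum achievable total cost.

10600

Fill from the cheapest provider first.
Take 130 from Vendor K at 40 → need 120 more.
Vendor Q (45): take the remaining 120 → done.
Vendor 11, Vendor R, Vendor 13, Vendor 19: unused.
Cost = 130×40 + 120×45 = 10600.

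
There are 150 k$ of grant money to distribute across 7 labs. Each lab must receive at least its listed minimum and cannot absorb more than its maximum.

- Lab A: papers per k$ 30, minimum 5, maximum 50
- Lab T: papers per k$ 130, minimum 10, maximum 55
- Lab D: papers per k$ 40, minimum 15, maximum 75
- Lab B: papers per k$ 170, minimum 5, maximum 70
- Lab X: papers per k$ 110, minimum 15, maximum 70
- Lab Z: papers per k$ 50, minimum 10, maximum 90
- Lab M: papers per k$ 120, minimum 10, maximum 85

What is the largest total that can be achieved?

Meeting every minimum uses 5+10+15+5+15+10+10 = 70 k$, leaving 80.
Order the labs by papers per k$: Lab B 170 > Lab T 130 > Lab M 120 > Lab X 110 > Lab Z 50 > Lab D 40 > Lab A 30.
Lab B: +65 to 70 (cap) ; 15 left.
Only 15 left; Lab T takes them to reach 25.
Total = 30×5 + 130×25 + 40×15 + 170×70 + 110×15 + 50×10 + 120×10 = 19250.

19250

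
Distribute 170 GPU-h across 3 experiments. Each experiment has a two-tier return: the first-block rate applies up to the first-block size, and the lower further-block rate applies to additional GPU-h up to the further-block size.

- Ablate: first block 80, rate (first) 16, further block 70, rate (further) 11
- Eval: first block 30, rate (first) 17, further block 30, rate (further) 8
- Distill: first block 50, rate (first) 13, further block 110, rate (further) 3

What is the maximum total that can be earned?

2550

Order all 6 blocks by rate: Eval/tier1 17 > Ablate/tier1 16 > Distill/tier1 13 > Ablate/tier2 11 > Eval/tier2 8 > Distill/tier2 3.
Fill Eval tier1 block (30 at 17) → 140 left.
Fill Ablate tier1 block (80 at 16) → 60 left.
Distill tier1 at 13: fill all 50 → 10 left.
10 remain; put them into Ablate tier2 at 11.
Total = 17×30 + 16×80 + 13×50 + 11×10 = 2550.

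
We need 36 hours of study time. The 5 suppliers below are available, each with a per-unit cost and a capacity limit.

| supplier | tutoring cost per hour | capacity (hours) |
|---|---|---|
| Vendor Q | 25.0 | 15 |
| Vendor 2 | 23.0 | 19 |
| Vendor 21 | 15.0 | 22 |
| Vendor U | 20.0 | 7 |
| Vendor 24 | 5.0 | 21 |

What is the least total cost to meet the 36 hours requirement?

Cheapest first:
Vendor 24 at 5.0: take all 21 hours — 15 still needed.
Vendor 21 at 15.0: take 15 of its 22 — requirement met.
Vendor U, Vendor 2, Vendor Q: unused.
Cost = 21×5.0 + 15×15.0 = 330.

330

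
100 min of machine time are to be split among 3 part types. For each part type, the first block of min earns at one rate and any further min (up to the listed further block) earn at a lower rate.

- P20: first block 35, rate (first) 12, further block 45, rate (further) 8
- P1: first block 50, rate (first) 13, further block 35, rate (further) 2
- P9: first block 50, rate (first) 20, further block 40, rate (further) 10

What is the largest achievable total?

1650

Treat each block as its own option and order by rate: P9/T1 20 > P1/T1 13 > P20/T1 12 > P9/T2 10 > P20/T2 8 > P1/T2 2.
P9 T1 at 20: fill all 50 ; 50 left.
Fill P1 T1 block (50 at 13) ; 0 left.
Total = 20×50 + 13×50 = 1650.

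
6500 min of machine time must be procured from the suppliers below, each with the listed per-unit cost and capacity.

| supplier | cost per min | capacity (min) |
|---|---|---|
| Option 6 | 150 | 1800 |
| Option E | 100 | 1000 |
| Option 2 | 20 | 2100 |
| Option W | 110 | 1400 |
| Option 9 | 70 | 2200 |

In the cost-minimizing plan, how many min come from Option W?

Fill from the cheapest supplier first.
Take 2100 from Option 2 at 20 → need 4400 more.
Option 9 at 70: take all 2200 min → 2200 still needed.
Option E (100): use full 1000 → 1200 min to go.
Take 1200 from Option W at 110 to finish.
Option 6: unused.

1200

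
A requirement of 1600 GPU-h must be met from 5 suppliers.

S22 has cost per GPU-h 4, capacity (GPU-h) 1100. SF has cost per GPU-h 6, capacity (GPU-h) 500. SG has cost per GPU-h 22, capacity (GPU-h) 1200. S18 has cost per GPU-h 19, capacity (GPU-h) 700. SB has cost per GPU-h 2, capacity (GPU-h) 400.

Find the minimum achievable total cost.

5800

Fill from the cheapest supplier first.
SB (2): use full 400 — 1200 GPU-h to go.
Take 1100 from S22 at 4 — need 100 more.
SF (6): take the remaining 100 — done.
S18, SG: unused.
Cost = 400×2 + 1100×4 + 100×6 = 5800.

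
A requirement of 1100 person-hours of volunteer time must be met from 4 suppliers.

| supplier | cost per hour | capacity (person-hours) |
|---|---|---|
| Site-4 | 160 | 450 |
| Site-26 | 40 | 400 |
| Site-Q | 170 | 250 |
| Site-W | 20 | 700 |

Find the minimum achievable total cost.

30000

Use suppliers in increasing cost order.
Site-W (20): use full 700 → 400 person-hours to go.
Take 400 from Site-26 at 40 → need 0 more.
Site-4, Site-Q: unused.
Cost = 700×20 + 400×40 = 30000.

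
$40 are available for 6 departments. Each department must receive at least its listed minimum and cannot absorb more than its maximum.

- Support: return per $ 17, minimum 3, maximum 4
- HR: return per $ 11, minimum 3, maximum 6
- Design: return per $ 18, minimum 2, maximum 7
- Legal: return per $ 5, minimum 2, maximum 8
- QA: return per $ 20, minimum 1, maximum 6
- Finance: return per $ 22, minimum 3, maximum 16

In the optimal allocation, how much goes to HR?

Meeting every minimum uses 3+3+2+2+1+3 = 14 $, leaving 26.
Order the departments by return per $: Finance 22 > QA 20 > Design 18 > Support 17 > HR 11 > Legal 5.
Finance takes 13 more to reach its cap of 16 ; 13 left.
QA: +5 to 6 (cap) ; 8 left.
Give Design 5 more to hit its cap of 7 ; 3 left.
Support: +1 to 4 (cap) ; 2 left.
HR: +2 (room for 3) → 5. Pool exhausted.

5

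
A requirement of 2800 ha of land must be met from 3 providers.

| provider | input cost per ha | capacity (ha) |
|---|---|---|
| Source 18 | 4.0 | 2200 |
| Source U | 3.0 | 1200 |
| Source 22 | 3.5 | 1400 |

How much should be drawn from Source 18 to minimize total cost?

Fill from the cheapest provider first.
Source U (3.0): use full 1200 → 1600 ha to go.
Source 22 (3.5): use full 1400 → 200 ha to go.
Take 200 from Source 18 at 4.0 to finish.

200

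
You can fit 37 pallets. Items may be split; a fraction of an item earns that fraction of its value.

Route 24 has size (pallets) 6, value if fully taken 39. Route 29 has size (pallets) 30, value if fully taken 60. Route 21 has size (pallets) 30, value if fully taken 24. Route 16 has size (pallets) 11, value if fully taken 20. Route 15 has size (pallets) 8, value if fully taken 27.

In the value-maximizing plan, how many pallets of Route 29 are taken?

23

Sort by value density: Route 24 39/6≈6.5, Route 15 27/8≈3.38, Route 29 60/30≈2, Route 16 20/11≈1.82, Route 21 24/30≈0.8.
Take all of Route 24 (6 pallets, value 39) — 31 pallets left.
Route 15: take in full, 8 pallets for value 27 — 23 left.
Fill the last 23 pallets with part of Route 29: 23/30 of it earns 46.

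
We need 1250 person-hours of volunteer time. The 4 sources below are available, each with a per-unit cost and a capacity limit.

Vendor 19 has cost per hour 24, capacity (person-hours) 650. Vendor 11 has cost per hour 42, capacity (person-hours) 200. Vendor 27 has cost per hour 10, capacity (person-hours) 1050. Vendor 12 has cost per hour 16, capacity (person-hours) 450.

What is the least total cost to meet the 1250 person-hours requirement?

Use sources in increasing cost order.
Take 1050 from Vendor 27 at 10 ; need 200 more.
Vendor 12 at 16: take 200 of its 450 ; requirement met.
Vendor 19, Vendor 11: unused.
Cost = 1050×10 + 200×16 = 13700.

13700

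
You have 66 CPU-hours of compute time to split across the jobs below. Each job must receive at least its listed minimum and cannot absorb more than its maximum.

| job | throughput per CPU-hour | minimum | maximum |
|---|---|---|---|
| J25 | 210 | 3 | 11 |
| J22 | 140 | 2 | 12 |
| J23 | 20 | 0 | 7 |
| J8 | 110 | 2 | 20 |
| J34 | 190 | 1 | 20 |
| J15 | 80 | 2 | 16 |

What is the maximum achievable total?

10230

Meeting every minimum uses 3+2+0+2+1+2 = 10 CPU-hours, leaving 56.
Order the jobs by throughput per CPU-hour: J25 210 > J34 190 > J22 140 > J8 110 > J15 80 > J23 20.
J25 takes 8 more to reach its cap of 11 → 48 left.
J34 takes 19 more to reach its cap of 20 → 29 left.
J22: +10 to 12 (cap) → 19 left.
J8: +18 to 20 (cap) → 1 left.
J15 has room for 14 more but only 1 remain, so it gets 3.
Total = 210×11 + 140×12 + 110×20 + 190×20 + 80×3 = 10230.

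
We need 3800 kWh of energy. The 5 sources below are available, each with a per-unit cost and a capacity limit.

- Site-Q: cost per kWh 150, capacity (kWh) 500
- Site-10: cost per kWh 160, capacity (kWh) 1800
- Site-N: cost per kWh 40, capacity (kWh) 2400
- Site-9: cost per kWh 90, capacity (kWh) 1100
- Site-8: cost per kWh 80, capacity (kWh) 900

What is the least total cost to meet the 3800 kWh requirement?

Use sources in increasing cost order.
Take 2400 from Site-N at 40 ; need 1400 more.
Take 900 from Site-8 at 80 ; need 500 more.
Take 500 from Site-9 at 90 to finish.
Site-Q, Site-10: unused.
Cost = 2400×40 + 900×80 + 500×90 = 213000.

213000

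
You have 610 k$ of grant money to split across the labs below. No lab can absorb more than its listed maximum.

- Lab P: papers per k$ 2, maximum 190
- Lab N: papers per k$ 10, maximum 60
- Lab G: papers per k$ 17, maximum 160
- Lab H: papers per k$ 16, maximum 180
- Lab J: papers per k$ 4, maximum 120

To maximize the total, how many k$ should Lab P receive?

90

Highest papers per k$ first: Lab G 17 > Lab H 16 > Lab N 10 > Lab J 4 > Lab P 2.
Lab G: +160 to 160 (cap) — 450 left.
Give Lab H 180 to hit its cap of 180 — 270 left.
Lab N: +60 to 60 (cap) — 210 left.
Lab J takes 120 to reach its cap of 120 — 90 left.
Only 90 left; Lab P takes them to reach 90.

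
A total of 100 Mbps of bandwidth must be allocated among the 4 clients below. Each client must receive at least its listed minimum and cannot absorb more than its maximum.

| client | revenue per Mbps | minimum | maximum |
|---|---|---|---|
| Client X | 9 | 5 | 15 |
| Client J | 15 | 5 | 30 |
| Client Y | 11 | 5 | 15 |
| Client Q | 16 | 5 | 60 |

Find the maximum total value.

Meeting every minimum uses 5+5+5+5 = 20 Mbps, leaving 80.
Order the clients by revenue per Mbps: Client Q 16 > Client J 15 > Client Y 11 > Client X 9.
Give Client Q 55 more to hit its cap of 60 ; 25 left.
Client J: +25 to 30 (cap) ; 0 left.
Total = 9×5 + 15×30 + 11×5 + 16×60 = 1510.

1510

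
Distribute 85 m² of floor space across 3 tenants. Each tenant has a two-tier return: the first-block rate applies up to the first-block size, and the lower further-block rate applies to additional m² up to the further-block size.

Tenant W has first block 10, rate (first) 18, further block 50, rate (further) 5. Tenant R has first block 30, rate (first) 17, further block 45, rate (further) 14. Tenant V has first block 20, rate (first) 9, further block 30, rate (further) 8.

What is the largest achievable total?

1320

Order all 6 blocks by rate: Tenant W/tier1 18 > Tenant R/tier1 17 > Tenant R/tier2 14 > Tenant V/tier1 9 > Tenant V/tier2 8 > Tenant W/tier2 5.
Fill Tenant W tier1 block (10 at 18) → 75 left.
Fill Tenant R tier1 block (30 at 17) → 45 left.
Tenant R/tier2 (14): +45 → 0 left.
Total = 18×10 + 17×30 + 14×45 = 1320.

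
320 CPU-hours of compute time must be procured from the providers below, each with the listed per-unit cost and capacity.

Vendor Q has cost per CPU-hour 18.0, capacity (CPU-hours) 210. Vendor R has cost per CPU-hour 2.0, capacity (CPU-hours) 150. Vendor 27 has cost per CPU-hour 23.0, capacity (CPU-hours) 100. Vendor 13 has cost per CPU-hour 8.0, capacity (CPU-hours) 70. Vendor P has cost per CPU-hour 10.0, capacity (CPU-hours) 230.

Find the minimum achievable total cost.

1860

Cheapest first:
Take 150 from Vendor R at 2.0 → need 170 more.
Take 70 from Vendor 13 at 8.0 → need 100 more.
Take 100 from Vendor P at 10.0 to finish.
Vendor Q, Vendor 27: unused.
Cost = 150×2.0 + 70×8.0 + 100×10.0 = 1860.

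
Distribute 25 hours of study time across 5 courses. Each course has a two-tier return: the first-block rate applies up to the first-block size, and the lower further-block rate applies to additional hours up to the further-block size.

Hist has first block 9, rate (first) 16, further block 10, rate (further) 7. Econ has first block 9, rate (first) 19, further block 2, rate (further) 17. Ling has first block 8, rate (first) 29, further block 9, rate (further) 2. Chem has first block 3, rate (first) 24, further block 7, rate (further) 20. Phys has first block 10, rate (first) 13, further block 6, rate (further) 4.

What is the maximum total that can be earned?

Treat each block as its own option and order by rate: Ling/first 29 > Chem/first 24 > Chem/second 20 > Econ/first 19 > Econ/second 17 > Hist/first 16 > Phys/first 13 > Hist/second 7 > Phys/second 4 > Ling/second 2.
Fill Ling first block (8 at 29) — 17 left.
Fill Chem first block (3 at 24) — 14 left.
Fill Chem second block (7 at 20) — 7 left.
7 remain; put them into Econ first at 19.
Total = 29×8 + 24×3 + 20×7 + 19×7 = 577.

577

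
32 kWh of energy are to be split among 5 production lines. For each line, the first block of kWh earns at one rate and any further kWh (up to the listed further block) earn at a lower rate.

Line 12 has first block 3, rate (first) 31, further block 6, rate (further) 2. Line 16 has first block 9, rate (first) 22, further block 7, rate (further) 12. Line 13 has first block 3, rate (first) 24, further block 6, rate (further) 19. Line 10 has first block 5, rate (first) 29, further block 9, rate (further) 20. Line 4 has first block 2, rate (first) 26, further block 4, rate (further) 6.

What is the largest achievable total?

Treat each block as its own option and order by rate: Line 12/tier1 31 > Line 10/tier1 29 > Line 4/tier1 26 > Line 13/tier1 24 > Line 16/tier1 22 > Line 10/tier2 20 > Line 13/tier2 19 > Line 16/tier2 12 > Line 4/tier2 6 > Line 12/tier2 2.
Line 12 tier1 at 31: fill all 3 — 29 left.
Line 10 tier1 at 29: fill all 5 — 24 left.
Fill Line 4 tier1 block (2 at 26) — 22 left.
Fill Line 13 tier1 block (3 at 24) — 19 left.
Line 16 tier1 at 22: fill all 9 — 10 left.
Line 10 tier2 at 20: fill all 9 — 1 left.
1 remain; put them into Line 13 tier2 at 19.
Total = 31×3 + 29×5 + 26×2 + 24×3 + 22×9 + 20×9 + 19×1 = 759.

759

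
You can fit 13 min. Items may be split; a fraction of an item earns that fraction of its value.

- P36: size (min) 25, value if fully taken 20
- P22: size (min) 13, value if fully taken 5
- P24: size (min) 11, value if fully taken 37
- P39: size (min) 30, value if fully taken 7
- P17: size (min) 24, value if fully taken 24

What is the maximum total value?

Rank by value-to-size ratio: P24 37/11≈3.36, P17 24/24≈1, P36 20/25≈0.8, P22 5/13≈0.385, P39 7/30≈0.233.
Take all of P24 (11 min, value 37) ; 2 min left.
2 min left: a 2/24 share of P17 gives 24×2/24 = 2.
Total value = 39.

39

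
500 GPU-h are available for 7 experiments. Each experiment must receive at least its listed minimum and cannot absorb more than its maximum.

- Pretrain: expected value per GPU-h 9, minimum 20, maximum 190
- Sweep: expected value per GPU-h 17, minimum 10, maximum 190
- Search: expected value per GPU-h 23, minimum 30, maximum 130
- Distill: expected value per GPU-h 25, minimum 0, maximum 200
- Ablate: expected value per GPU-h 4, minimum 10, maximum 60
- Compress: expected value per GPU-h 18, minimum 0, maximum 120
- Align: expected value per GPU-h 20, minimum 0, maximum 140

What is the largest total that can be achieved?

10980

Meeting every minimum uses 20+10+30+0+10+0+0 = 70 GPU-h, leaving 430.
Rank by expected value per GPU-h: Distill 25 > Search 23 > Align 20 > Compress 18 > Sweep 17 > Pretrain 9 > Ablate 4.
Distill takes 200 more to reach its cap of 200 ; 230 left.
Search takes 100 more to reach its cap of 130 ; 130 left.
Align has room for 140 more but only 130 remain, so it gets 130.
Total = 9×20 + 17×10 + 23×130 + 25×200 + 4×10 + 20×130 = 10980.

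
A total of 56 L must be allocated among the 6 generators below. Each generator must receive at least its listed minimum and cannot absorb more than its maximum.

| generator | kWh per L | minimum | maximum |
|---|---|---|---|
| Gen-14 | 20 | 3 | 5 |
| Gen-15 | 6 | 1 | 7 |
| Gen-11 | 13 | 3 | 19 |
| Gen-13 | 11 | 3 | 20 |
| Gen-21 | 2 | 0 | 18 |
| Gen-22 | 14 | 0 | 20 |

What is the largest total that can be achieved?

Meeting every minimum uses 3+1+3+3+0+0 = 10 L, leaving 46.
Rank by kWh per L: Gen-14 20 > Gen-22 14 > Gen-11 13 > Gen-13 11 > Gen-15 6 > Gen-21 2.
Gen-14 takes 2 more to reach its cap of 5 ; 44 left.
Gen-22 takes 20 more to reach its cap of 20 ; 24 left.
Gen-11: +16 to 19 (cap) ; 8 left.
Gen-13 has room for 17 more but only 8 remain, so it gets 11.
Total = 20×5 + 6×1 + 13×19 + 11×11 + 14×20 = 754.

754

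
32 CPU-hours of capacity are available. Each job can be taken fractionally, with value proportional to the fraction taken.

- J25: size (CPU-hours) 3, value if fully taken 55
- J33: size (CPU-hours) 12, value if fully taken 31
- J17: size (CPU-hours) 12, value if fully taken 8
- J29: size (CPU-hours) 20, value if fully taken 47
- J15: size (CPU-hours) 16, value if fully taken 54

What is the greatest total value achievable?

Rank by value-to-size ratio: J25 55/3≈18.3, J15 54/16≈3.38, J33 31/12≈2.58, J29 47/20≈2.35, J17 8/12≈0.667.
All 3 CPU-hours of J25 fit (value 55) → 29 remain.
J15: take in full, 16 CPU-hours for value 54 → 13 left.
Take all of J33 (12 CPU-hours, value 31) → 1 CPU-hours left.
1 CPU-hours left: a 1/20 share of J29 gives 47×1/20 = 2.35.
Total value = 142.35.

142.35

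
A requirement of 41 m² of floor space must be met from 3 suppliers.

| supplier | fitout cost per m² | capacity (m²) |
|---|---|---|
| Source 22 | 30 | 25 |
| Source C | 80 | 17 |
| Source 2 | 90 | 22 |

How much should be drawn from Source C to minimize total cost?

Fill from the cheapest supplier first.
Source 22 at 30: take all 25 m² → 16 still needed.
Source C at 80: take 16 of its 17 → requirement met.
Source 2: unused.

16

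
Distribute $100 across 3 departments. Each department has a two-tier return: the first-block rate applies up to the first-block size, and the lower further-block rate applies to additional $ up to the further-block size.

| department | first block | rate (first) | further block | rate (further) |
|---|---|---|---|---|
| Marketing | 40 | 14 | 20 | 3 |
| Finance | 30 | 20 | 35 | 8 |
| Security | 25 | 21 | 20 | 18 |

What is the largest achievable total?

Rank every tier by rate: Security/first 21 > Finance/first 20 > Security/second 18 > Marketing/first 14 > Finance/second 8 > Marketing/second 3.
Security first at 21: fill all 25 ; 75 left.
Fill Finance first block (30 at 20) ; 45 left.
Fill Security second block (20 at 18) ; 25 left.
Marketing/first: +25 of 40 at 14; pool empty.
Total = 21×25 + 20×30 + 18×20 + 14×25 = 1835.

1835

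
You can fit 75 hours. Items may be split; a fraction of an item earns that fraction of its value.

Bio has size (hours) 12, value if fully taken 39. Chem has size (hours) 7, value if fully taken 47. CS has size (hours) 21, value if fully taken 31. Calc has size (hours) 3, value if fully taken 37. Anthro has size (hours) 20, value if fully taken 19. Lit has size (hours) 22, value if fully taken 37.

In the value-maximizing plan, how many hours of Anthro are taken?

Sort by value density: Calc 37/3≈12.3, Chem 47/7≈6.71, Bio 39/12≈3.25, Lit 37/22≈1.68, CS 31/21≈1.48, Anthro 19/20≈0.95.
Calc: take in full, 3 hours for value 37 — 72 left.
All 7 hours of Chem fit (value 47) — 65 remain.
All 12 hours of Bio fit (value 39) — 53 remain.
Lit: take in full, 22 hours for value 37 — 31 left.
CS: take in full, 21 hours for value 31 — 10 left.
Fill the last 10 hours with part of Anthro: 10/20 of it earns 9.5.

10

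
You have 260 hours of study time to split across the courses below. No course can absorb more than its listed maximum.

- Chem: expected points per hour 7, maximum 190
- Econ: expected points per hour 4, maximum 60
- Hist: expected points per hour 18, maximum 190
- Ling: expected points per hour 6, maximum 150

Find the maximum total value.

Rank by expected points per hour: Hist 18 > Chem 7 > Ling 6 > Econ 4.
Hist takes 190 to reach its cap of 190 → 70 left.
Chem has room for 190 but only 70 remain, so it gets 70.
Total = 7×70 + 18×190 = 3910.

3910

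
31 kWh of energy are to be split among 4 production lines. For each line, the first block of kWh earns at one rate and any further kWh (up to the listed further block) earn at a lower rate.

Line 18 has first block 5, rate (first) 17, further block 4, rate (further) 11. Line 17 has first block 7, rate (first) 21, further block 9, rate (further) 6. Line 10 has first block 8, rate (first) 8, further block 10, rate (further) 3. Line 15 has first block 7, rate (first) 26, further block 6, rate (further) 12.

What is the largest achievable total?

546

Order all 8 blocks by rate: Line 15/tier1 26 > Line 17/tier1 21 > Line 18/tier1 17 > Line 15/tier2 12 > Line 18/tier2 11 > Line 10/tier1 8 > Line 17/tier2 6 > Line 10/tier2 3.
Fill Line 15 tier1 block (7 at 26) → 24 left.
Fill Line 17 tier1 block (7 at 21) → 17 left.
Line 18 tier1 at 17: fill all 5 → 12 left.
Fill Line 15 tier2 block (6 at 12) → 6 left.
Line 18/tier2 (11): +4 → 2 left.
Line 10/tier1: +2 of 8 at 8; pool empty.
Total = 26×7 + 21×7 + 17×5 + 12×6 + 11×4 + 8×2 = 546.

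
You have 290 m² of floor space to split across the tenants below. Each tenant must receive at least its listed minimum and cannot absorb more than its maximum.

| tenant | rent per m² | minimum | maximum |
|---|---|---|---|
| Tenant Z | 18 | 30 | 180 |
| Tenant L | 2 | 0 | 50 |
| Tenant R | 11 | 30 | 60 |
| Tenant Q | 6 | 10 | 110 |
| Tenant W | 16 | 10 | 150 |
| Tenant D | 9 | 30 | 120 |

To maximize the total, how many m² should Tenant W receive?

40

Meeting every minimum uses 30+0+30+10+10+30 = 110 m², leaving 180.
Highest rent per m² first: Tenant Z 18 > Tenant W 16 > Tenant R 11 > Tenant D 9 > Tenant Q 6 > Tenant L 2.
Give Tenant Z 150 more to hit its cap of 180 ; 30 left.
Tenant W has room for 140 more but only 30 remain, so it gets 40.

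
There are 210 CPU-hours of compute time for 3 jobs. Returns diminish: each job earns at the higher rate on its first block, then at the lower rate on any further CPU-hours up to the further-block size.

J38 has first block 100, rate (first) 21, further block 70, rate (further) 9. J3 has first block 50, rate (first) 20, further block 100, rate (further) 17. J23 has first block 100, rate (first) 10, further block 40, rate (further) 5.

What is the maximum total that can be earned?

4120

Order all 6 blocks by rate: J38/T1 21 > J3/T1 20 > J3/T2 17 > J23/T1 10 > J38/T2 9 > J23/T2 5.
J38/T1 (21): +100 ; 110 left.
J3/T1 (20): +50 ; 60 left.
J3/T2: +60 of 100 at 17; pool empty.
Total = 21×100 + 20×50 + 17×60 = 4120.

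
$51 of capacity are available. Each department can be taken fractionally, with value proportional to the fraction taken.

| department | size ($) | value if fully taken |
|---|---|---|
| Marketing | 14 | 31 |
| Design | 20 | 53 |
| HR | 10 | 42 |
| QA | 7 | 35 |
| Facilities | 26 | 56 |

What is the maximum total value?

Rank by value-to-size ratio: QA 35/7≈5, HR 42/10≈4.2, Design 53/20≈2.65, Marketing 31/14≈2.21, Facilities 56/26≈2.15.
All 7 $ of QA fit (value 35) — 44 remain.
Take all of HR (10 $, value 42) — 34 $ left.
All 20 $ of Design fit (value 53) — 14 remain.
All 14 $ of Marketing fit (value 31) — 0 remain.
Total value = 161.

161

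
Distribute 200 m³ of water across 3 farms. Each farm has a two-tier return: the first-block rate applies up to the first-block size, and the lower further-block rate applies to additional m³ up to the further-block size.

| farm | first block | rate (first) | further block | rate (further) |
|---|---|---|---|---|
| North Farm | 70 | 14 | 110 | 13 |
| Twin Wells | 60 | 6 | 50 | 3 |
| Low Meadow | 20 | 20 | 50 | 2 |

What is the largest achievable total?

2810

Treat each block as its own option and order by rate: Low Meadow/T1 20 > North Farm/T1 14 > North Farm/T2 13 > Twin Wells/T1 6 > Twin Wells/T2 3 > Low Meadow/T2 2.
Low Meadow/T1 (20): +20 — 180 left.
North Farm/T1 (14): +70 — 110 left.
North Farm T2 at 13: fill all 110 — 0 left.
Total = 20×20 + 14×70 + 13×110 = 2810.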